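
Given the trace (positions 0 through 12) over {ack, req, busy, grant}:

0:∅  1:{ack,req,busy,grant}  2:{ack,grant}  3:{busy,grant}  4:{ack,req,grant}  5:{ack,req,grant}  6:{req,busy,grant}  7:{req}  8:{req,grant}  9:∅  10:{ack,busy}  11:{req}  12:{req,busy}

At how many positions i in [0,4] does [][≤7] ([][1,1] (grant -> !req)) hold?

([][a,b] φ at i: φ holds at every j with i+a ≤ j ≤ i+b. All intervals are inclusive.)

Evaluate at each i in [0,4]:
  i=0: ✗ (fails at j=0)
  i=1: ✗ (fails at j=3)
  i=2: ✗ (fails at j=3)
  i=3: ✗ (fails at j=3)
  i=4: ✗ (fails at j=4)
Positions where it holds: {} → 0.

0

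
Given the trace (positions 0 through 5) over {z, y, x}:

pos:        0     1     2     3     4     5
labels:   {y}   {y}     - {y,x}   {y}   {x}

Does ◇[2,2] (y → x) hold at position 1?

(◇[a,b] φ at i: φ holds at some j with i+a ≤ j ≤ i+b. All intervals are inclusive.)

True

Check (y → x) at each j in [3,3]:
  j=3: true
Found at j=3 → formula holds.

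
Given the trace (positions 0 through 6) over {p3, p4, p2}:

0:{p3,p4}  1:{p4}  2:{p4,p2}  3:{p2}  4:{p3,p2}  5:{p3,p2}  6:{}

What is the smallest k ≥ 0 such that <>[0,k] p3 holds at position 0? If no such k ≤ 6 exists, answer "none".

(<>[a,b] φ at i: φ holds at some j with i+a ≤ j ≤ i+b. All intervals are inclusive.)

0

Scan j = 0,1,… for p3:
  j=0: holds
First hit at j=0, so smallest k = 0-0 = 0.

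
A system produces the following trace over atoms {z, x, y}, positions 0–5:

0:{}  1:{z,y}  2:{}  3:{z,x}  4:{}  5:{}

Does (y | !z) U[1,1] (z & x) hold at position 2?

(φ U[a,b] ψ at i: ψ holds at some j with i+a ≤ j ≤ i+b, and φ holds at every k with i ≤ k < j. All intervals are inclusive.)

Need some j in [3,3] with (z & x), and (y | !z) at every k in [2,j-1].
  j=3: (z & x) holds; (y | !z) holds at every k in [2,2] → satisfied.

True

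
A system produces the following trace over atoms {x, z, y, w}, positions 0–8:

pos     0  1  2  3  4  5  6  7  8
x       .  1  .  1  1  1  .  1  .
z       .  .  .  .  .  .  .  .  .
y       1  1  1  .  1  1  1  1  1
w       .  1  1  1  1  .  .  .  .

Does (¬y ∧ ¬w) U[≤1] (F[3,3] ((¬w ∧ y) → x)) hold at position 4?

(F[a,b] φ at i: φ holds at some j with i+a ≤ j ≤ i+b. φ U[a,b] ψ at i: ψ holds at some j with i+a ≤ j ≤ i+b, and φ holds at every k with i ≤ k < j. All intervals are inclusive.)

Need some j in [4,5] with F[3,3] ((¬w ∧ y) → x), and (¬y ∧ ¬w) at every k in [4,j-1].
  j=4: F[3,3] ((¬w ∧ y) → x) holds; no prefix to check → satisfied.

Holds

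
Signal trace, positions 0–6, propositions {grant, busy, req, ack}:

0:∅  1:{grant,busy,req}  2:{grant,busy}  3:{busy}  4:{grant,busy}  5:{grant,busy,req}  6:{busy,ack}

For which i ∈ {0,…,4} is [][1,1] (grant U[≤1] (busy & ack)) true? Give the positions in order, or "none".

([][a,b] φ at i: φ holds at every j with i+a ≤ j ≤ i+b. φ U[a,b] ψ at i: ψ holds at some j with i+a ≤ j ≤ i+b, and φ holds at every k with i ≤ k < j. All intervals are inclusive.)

Evaluate at each i in [0,4]:
  i=0: ✗ (fails at j=1)
  i=1: ✗ (fails at j=2)
  i=2: ✗ (fails at j=3)
  i=3: ✗ (fails at j=4)
  i=4: ✓ (all of [5,5])

4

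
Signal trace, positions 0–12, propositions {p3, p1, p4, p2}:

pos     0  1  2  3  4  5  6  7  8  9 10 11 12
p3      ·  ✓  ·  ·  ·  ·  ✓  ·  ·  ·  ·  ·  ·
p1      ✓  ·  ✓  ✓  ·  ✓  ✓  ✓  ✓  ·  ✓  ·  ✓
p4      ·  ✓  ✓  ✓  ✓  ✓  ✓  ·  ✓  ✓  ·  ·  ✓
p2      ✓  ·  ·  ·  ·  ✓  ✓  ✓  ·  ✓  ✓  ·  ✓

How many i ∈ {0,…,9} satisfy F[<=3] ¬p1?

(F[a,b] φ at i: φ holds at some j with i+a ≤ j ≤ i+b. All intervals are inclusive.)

Evaluate at each i in [0,9]:
  i=0: ✓ (witness j=1)
  i=1: ✓ (witness j=1)
  i=2: ✓ (witness j=4)
  i=3: ✓ (witness j=4)
  i=4: ✓ (witness j=4)
  i=5: ✗ (none in [5,8])
  i=6: ✓ (witness j=9)
  i=7: ✓ (witness j=9)
  i=8: ✓ (witness j=9)
  i=9: ✓ (witness j=9)
Positions where it holds: {0, 1, 2, 3, 4, 6, 7, 8, 9} → 9.

9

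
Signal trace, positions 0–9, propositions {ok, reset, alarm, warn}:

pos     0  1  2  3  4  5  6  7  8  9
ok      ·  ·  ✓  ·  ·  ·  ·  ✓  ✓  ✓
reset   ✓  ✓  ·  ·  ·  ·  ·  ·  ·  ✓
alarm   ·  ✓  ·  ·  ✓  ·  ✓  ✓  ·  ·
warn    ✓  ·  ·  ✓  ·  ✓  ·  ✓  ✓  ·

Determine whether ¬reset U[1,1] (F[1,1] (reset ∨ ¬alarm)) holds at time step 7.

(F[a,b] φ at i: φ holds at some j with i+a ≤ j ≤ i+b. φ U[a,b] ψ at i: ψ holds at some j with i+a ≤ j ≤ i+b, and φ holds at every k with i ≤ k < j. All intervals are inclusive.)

Holds

Need some j in [8,8] with F[1,1] (reset ∨ ¬alarm), and ¬reset at every k in [7,j-1].
  j=8: F[1,1] (reset ∨ ¬alarm) holds; ¬reset holds at every k in [7,7] → satisfied.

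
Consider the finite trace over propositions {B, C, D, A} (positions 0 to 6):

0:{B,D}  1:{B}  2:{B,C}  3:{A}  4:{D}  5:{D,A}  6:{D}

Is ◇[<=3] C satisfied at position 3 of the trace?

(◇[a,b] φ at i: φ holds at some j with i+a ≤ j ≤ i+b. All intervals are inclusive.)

Check C at each j in [3,6]:
  j=3: false
  j=4: false
  j=5: false
  j=6: false
No position in the window satisfies it → formula fails.

False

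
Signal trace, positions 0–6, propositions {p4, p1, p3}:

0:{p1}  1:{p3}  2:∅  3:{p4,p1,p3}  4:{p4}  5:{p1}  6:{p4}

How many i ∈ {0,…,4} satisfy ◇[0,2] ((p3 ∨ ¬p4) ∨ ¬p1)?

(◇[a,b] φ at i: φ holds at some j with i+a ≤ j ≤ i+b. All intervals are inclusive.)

Evaluate at each i in [0,4]:
  i=0: ✓ (witness j=0)
  i=1: ✓ (witness j=1)
  i=2: ✓ (witness j=2)
  i=3: ✓ (witness j=3)
  i=4: ✓ (witness j=4)
Positions where it holds: {0, 1, 2, 3, 4} → 5.

5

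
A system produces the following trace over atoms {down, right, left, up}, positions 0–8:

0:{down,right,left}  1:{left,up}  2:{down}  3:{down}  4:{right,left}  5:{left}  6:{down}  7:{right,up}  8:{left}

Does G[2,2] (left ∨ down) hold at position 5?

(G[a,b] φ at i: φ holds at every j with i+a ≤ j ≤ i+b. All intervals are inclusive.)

Check (left ∨ down) at every j in [7,7]:
  j=7: false
Fails at j=7 → formula fails.

No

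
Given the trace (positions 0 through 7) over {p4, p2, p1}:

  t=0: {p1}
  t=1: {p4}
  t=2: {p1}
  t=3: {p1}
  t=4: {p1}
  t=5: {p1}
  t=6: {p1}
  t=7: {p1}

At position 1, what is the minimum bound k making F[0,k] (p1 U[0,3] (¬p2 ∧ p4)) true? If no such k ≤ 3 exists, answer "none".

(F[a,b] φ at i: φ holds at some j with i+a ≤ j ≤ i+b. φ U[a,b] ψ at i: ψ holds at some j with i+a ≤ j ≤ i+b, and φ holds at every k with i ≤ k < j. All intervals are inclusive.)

Scan j = 1,2,… for (p1 U[0,3] (¬p2 ∧ p4)):
  j=1: holds
First hit at j=1, so smallest k = 1-1 = 0.

0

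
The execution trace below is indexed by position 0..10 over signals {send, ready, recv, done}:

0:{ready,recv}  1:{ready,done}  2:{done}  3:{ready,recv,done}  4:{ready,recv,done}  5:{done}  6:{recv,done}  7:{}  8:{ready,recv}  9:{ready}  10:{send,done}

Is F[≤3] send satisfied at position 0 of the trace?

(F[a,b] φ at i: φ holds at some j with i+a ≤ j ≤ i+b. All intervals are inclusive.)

No

Check send at each j in [0,3]:
  j=0: false
  j=1: false
  j=2: false
  j=3: false
No position in the window satisfies it → formula fails.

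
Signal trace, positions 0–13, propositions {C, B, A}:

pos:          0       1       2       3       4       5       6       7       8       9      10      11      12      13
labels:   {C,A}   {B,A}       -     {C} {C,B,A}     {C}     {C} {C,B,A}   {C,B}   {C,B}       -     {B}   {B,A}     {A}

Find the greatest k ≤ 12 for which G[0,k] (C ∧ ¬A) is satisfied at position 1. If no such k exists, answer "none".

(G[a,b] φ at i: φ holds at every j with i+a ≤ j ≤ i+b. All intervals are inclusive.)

(C ∧ ¬A) must hold from j=1 onward; find where it first fails.
  j=1: fails → no k works.

none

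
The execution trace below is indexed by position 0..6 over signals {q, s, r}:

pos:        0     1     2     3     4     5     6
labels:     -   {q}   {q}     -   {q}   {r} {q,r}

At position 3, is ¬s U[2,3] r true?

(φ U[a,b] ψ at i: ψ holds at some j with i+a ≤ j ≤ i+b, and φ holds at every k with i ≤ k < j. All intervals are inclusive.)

True

Need some j in [5,6] with r, and ¬s at every k in [3,j-1].
  j=5: r holds; ¬s holds at every k in [3,4] → satisfied.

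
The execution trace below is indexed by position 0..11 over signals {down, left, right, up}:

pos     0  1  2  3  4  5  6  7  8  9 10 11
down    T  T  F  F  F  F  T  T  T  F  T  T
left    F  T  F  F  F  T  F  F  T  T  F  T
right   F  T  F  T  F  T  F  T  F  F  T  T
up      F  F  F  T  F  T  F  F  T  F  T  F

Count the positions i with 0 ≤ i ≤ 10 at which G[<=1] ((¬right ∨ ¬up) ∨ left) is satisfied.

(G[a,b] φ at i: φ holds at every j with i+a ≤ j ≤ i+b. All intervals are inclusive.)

Evaluate at each i in [0,10]:
  i=0: ✓ (all of [0,1])
  i=1: ✓ (all of [1,2])
  i=2: ✗ (fails at j=3)
  i=3: ✗ (fails at j=3)
  i=4: ✓ (all of [4,5])
  i=5: ✓ (all of [5,6])
  i=6: ✓ (all of [6,7])
  i=7: ✓ (all of [7,8])
  i=8: ✓ (all of [8,9])
  i=9: ✗ (fails at j=10)
  i=10: ✗ (fails at j=10)
Positions where it holds: {0, 1, 4, 5, 6, 7, 8} → 7.

7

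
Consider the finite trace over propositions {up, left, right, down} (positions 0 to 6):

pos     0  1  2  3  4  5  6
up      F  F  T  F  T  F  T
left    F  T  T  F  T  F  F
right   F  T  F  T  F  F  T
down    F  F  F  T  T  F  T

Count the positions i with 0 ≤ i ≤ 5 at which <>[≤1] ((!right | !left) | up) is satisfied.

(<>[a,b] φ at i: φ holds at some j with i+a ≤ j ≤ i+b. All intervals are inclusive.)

6

Evaluate at each i in [0,5]:
  i=0: ✓ (witness j=0)
  i=1: ✓ (witness j=2)
  i=2: ✓ (witness j=2)
  i=3: ✓ (witness j=3)
  i=4: ✓ (witness j=4)
  i=5: ✓ (witness j=5)
Positions where it holds: {0, 1, 2, 3, 4, 5} → 6.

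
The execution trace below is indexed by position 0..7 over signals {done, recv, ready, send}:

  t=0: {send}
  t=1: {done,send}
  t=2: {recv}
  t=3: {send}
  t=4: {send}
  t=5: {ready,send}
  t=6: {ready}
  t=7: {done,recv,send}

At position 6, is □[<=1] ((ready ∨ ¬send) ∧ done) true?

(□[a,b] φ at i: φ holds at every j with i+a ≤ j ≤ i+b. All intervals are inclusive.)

Check ((ready ∨ ¬send) ∧ done) at every j in [6,7]:
  j=6: false
  j=7: false
Fails at j=6 → formula fails.

Does not hold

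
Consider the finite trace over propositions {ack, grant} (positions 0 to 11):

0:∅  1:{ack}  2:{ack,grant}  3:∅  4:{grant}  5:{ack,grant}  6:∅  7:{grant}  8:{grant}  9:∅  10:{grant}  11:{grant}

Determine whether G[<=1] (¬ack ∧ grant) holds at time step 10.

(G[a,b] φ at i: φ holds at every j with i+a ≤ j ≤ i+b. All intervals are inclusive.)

Check (¬ack ∧ grant) at every j in [10,11]:
  j=10: true
  j=11: true
All positions satisfy it → formula holds.

True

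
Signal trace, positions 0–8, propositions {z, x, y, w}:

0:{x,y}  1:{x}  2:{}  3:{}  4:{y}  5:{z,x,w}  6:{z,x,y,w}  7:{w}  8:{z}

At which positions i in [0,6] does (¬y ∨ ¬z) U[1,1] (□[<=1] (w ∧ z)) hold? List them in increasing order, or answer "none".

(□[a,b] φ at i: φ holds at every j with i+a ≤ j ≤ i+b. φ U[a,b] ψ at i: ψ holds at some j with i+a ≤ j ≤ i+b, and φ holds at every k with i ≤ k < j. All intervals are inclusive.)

Evaluate at each i in [0,6]:
  i=0: ✗ (no rhs in [1,1])
  i=1: ✗ (no rhs in [2,2])
  i=2: ✗ (no rhs in [3,3])
  i=3: ✗ (no rhs in [4,4])
  i=4: ✓ (rhs at j=5; lhs holds on [4,4])
  i=5: ✗ (no rhs in [6,6])
  i=6: ✗ (no rhs in [7,7])

4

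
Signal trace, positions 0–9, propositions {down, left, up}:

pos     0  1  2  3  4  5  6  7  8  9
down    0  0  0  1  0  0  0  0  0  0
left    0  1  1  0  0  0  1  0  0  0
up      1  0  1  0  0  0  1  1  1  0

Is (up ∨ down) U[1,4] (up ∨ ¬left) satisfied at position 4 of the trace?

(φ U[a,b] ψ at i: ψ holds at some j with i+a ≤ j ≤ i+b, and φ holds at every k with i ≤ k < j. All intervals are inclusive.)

Need some j in [5,8] with (up ∨ ¬left), and (up ∨ down) at every k in [4,j-1].
  j=5: (up ∨ ¬left) holds, but (up ∨ down) fails at k=4 → not this j.
  j=6: (up ∨ ¬left) holds, but (up ∨ down) fails at k=4 → not this j.
  j=7: (up ∨ ¬left) holds, but (up ∨ down) fails at k=4 → not this j.
  j=8: (up ∨ ¬left) holds, but (up ∨ down) fails at k=4 → not this j.
No j in the window works → until fails.

Does not hold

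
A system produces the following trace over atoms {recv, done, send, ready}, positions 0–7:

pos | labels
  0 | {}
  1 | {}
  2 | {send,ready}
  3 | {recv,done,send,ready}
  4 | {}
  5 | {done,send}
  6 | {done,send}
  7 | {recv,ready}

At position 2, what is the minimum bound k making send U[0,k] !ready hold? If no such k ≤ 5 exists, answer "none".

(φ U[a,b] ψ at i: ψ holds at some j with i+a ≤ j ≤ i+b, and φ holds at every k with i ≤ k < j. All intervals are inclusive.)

Need earliest j ≥ 2 with !ready, and send at every k in [2,j-1].
  j=2: rhs fails.
  j=3: rhs fails.
  j=4: rhs holds; lhs holds on [2,3]. k = 2.

2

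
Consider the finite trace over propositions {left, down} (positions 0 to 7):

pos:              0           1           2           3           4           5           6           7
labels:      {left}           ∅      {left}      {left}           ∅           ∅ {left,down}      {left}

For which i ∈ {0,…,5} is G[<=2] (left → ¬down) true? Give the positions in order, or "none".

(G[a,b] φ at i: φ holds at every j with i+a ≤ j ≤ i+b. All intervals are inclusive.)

0, 1, 2, 3

Evaluate at each i in [0,5]:
  i=0: ✓ (all of [0,2])
  i=1: ✓ (all of [1,3])
  i=2: ✓ (all of [2,4])
  i=3: ✓ (all of [3,5])
  i=4: ✗ (fails at j=6)
  i=5: ✗ (fails at j=6)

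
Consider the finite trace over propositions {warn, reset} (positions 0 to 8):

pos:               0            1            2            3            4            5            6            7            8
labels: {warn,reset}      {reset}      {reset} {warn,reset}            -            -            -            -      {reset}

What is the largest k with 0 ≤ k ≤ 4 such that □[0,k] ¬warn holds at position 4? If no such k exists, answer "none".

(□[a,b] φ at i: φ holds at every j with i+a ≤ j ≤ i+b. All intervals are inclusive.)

4

¬warn must hold from j=4 onward; find where it first fails.
  j=4: holds
  j=5: holds
  j=6: holds
  j=7: holds
  j=8: holds
Holds through j=8; largest k = 4.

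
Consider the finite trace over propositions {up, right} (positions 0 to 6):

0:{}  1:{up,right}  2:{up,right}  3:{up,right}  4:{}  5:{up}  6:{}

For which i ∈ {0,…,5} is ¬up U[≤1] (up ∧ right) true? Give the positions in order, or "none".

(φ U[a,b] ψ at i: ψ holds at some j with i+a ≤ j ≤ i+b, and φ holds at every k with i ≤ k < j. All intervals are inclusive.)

Evaluate at each i in [0,5]:
  i=0: ✓ (rhs at j=1; lhs holds on [0,0])
  i=1: ✓ (rhs at j=1)
  i=2: ✓ (rhs at j=2)
  i=3: ✓ (rhs at j=3)
  i=4: ✗ (no rhs in [4,5])
  i=5: ✗ (no rhs in [5,6])

0, 1, 2, 3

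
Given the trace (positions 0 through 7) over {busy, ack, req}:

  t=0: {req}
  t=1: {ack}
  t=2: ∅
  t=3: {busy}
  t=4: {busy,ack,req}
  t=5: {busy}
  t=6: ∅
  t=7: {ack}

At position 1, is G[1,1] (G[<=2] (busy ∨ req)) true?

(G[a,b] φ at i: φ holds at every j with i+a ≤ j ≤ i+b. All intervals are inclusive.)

Check G[<=2] (busy ∨ req) at every j in [2,2]:
  j=2: fails at 2
Fails at j=2 → formula fails.

False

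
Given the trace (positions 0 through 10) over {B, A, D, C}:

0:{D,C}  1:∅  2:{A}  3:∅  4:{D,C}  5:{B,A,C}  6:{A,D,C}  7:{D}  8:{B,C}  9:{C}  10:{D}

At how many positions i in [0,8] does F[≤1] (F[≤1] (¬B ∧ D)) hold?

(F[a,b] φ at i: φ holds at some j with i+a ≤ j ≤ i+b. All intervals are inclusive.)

Evaluate at each i in [0,8]:
  i=0: ✓ (witness j=0)
  i=1: ✗ (none in [1,2])
  i=2: ✓ (witness j=3)
  i=3: ✓ (witness j=3)
  i=4: ✓ (witness j=4)
  i=5: ✓ (witness j=5)
  i=6: ✓ (witness j=6)
  i=7: ✓ (witness j=7)
  i=8: ✓ (witness j=9)
Positions where it holds: {0, 2, 3, 4, 5, 6, 7, 8} → 8.

8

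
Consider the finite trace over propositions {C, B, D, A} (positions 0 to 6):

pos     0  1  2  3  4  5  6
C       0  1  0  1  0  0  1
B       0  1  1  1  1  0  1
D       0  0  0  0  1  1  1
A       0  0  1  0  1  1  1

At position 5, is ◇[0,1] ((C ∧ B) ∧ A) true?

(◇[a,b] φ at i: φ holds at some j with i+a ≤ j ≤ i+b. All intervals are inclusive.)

Holds

Check ((C ∧ B) ∧ A) at each j in [5,6]:
  j=5: false
  j=6: true
Found at j=6 → formula holds.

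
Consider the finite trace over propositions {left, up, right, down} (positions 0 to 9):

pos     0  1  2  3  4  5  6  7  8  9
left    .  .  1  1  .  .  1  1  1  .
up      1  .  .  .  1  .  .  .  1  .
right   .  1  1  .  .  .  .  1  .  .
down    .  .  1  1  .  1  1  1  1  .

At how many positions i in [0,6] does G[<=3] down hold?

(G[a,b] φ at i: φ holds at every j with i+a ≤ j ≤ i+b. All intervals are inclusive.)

Evaluate at each i in [0,6]:
  i=0: ✗ (fails at j=0)
  i=1: ✗ (fails at j=1)
  i=2: ✗ (fails at j=4)
  i=3: ✗ (fails at j=4)
  i=4: ✗ (fails at j=4)
  i=5: ✓ (all of [5,8])
  i=6: ✗ (fails at j=9)
Positions where it holds: {5} → 1.

1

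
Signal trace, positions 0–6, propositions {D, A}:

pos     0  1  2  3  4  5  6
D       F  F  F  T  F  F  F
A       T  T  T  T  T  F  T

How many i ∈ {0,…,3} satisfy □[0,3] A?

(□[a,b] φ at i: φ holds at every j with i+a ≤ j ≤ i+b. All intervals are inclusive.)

2

Evaluate at each i in [0,3]:
  i=0: ✓ (all of [0,3])
  i=1: ✓ (all of [1,4])
  i=2: ✗ (fails at j=5)
  i=3: ✗ (fails at j=5)
Positions where it holds: {0, 1} → 2.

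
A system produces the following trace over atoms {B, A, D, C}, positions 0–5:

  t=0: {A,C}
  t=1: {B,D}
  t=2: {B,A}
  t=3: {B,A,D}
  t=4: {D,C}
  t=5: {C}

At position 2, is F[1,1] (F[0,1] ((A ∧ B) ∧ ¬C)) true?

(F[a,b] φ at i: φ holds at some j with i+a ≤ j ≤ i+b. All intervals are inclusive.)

True

Check F[0,1] ((A ∧ B) ∧ ¬C) at each j in [3,3]:
  j=3: holds (witness at 3)
Found at j=3 → formula holds.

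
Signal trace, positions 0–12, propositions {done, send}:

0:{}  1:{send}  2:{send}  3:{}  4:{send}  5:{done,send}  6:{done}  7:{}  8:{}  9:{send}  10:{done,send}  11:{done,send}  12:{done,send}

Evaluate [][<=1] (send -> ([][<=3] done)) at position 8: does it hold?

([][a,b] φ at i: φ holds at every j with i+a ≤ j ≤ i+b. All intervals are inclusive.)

False

Check (send -> ([][<=3] done)) at every j in [8,9]:
  j=8: antecedent false → ✓
  j=9: antecedent true; consequent fails at 9 → ✗
Fails at j=9 → formula fails.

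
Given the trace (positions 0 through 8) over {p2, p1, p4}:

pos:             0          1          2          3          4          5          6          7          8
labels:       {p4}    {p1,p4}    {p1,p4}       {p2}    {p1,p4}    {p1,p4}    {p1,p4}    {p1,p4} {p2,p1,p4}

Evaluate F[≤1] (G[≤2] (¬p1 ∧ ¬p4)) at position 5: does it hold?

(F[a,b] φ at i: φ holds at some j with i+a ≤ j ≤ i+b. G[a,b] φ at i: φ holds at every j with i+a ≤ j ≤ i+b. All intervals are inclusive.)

No

Check G[≤2] (¬p1 ∧ ¬p4) at each j in [5,6]:
  j=5: fails at 5
  j=6: fails at 6
No position in the window satisfies it → formula fails.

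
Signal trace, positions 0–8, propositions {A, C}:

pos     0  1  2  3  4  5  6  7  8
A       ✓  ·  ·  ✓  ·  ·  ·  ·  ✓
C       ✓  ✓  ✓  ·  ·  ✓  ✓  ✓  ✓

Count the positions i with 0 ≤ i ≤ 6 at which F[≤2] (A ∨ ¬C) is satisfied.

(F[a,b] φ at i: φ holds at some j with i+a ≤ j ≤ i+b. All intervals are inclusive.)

6

Evaluate at each i in [0,6]:
  i=0: ✓ (witness j=0)
  i=1: ✓ (witness j=3)
  i=2: ✓ (witness j=3)
  i=3: ✓ (witness j=3)
  i=4: ✓ (witness j=4)
  i=5: ✗ (none in [5,7])
  i=6: ✓ (witness j=8)
Positions where it holds: {0, 1, 2, 3, 4, 6} → 6.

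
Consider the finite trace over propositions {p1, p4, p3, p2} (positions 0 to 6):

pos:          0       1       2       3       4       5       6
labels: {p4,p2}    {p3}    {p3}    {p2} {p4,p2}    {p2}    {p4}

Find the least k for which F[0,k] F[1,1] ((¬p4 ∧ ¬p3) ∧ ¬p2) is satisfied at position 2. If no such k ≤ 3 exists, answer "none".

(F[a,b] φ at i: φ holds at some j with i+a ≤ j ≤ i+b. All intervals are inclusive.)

none

Scan j = 2,3,… for F[1,1] ((¬p4 ∧ ¬p3) ∧ ¬p2):
  j=2: fails
  j=3: fails
  j=4: fails
  j=5: fails
No j in [2,5] satisfies it → none.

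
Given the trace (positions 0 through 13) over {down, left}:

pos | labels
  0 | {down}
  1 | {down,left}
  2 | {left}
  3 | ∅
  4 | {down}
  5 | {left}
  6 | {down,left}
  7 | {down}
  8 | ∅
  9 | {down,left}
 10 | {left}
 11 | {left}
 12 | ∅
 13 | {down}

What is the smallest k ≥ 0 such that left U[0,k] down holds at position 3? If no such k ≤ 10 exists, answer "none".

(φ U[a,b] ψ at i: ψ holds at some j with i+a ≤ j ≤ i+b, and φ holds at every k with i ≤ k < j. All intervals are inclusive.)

none

Need earliest j ≥ 3 with down, and left at every k in [3,j-1].
  j=3: rhs fails.
  j=4: rhs holds but lhs fails at k=3.
  j=5: rhs fails.
  j=6: rhs holds but lhs fails at k=3.
  j=7: rhs holds but lhs fails at k=3.
  j=8: rhs fails.
  j=9: rhs holds but lhs fails at k=3.
  j=10: rhs fails.
  j=11: rhs fails.
  j=12: rhs fails.
  j=13: rhs holds but lhs fails at k=3.
No witness within the range → none.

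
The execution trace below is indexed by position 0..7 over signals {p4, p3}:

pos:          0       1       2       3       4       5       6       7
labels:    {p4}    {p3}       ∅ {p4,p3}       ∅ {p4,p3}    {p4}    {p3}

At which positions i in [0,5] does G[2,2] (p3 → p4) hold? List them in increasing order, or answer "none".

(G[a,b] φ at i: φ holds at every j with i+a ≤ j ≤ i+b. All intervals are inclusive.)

0, 1, 2, 3, 4

Evaluate at each i in [0,5]:
  i=0: ✓ (all of [2,2])
  i=1: ✓ (all of [3,3])
  i=2: ✓ (all of [4,4])
  i=3: ✓ (all of [5,5])
  i=4: ✓ (all of [6,6])
  i=5: ✗ (fails at j=7)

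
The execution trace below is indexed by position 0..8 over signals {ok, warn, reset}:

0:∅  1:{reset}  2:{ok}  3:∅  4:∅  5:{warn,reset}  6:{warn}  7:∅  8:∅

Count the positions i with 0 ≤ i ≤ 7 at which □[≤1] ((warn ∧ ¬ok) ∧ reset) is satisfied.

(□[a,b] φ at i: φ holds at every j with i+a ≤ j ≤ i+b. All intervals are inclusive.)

Evaluate at each i in [0,7]:
  i=0: ✗ (fails at j=0)
  i=1: ✗ (fails at j=1)
  i=2: ✗ (fails at j=2)
  i=3: ✗ (fails at j=3)
  i=4: ✗ (fails at j=4)
  i=5: ✗ (fails at j=6)
  i=6: ✗ (fails at j=6)
  i=7: ✗ (fails at j=7)
Positions where it holds: {} → 0.

0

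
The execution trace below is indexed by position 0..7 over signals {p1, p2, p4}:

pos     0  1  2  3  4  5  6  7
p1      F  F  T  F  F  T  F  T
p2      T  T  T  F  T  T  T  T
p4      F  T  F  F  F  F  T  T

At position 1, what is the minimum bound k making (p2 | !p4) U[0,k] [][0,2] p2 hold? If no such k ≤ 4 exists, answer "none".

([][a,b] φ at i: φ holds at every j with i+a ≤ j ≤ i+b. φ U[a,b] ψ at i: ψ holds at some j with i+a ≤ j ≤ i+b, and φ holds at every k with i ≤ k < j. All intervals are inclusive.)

3

Need earliest j ≥ 1 with [][0,2] p2, and (p2 | !p4) at every k in [1,j-1].
  j=1: rhs fails.
  j=2: rhs fails.
  j=3: rhs fails.
  j=4: rhs holds; lhs holds on [1,3]. k = 3.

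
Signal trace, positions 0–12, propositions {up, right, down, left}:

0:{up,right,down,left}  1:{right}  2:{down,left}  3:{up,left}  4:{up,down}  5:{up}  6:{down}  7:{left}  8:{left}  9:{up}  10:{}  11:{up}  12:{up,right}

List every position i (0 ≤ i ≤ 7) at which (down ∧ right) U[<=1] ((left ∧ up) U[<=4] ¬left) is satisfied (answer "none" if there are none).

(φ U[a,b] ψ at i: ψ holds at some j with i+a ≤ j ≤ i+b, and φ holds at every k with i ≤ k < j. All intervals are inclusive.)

Evaluate at each i in [0,7]:
  i=0: ✓ (rhs at j=0)
  i=1: ✓ (rhs at j=1)
  i=2: ✗ (lhs fails at k=2 before rhs at j=3)
  i=3: ✓ (rhs at j=3)
  i=4: ✓ (rhs at j=4)
  i=5: ✓ (rhs at j=5)
  i=6: ✓ (rhs at j=6)
  i=7: ✗ (no rhs in [7,8])

0, 1, 3, 4, 5, 6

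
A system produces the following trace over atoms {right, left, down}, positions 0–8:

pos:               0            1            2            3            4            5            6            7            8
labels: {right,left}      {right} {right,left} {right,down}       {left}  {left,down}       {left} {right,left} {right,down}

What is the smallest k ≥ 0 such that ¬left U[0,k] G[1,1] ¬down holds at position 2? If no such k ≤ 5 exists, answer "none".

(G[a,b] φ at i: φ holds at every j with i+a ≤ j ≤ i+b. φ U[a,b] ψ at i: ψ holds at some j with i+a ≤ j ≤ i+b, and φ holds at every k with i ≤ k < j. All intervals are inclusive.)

none

Need earliest j ≥ 2 with G[1,1] ¬down, and ¬left at every k in [2,j-1].
  j=2: rhs fails.
  j=3: rhs holds but lhs fails at k=2.
  j=4: rhs fails.
  j=5: rhs holds but lhs fails at k=2.
  j=6: rhs holds but lhs fails at k=2.
  j=7: rhs fails.
No witness within the range → none.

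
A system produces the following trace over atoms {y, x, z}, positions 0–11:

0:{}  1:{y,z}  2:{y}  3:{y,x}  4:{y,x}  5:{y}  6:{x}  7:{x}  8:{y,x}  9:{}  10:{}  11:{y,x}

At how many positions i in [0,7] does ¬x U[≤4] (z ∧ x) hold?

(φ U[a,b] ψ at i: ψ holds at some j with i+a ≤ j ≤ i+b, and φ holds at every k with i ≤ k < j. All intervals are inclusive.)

0

Evaluate at each i in [0,7]:
  i=0: ✗ (no rhs in [0,4])
  i=1: ✗ (no rhs in [1,5])
  i=2: ✗ (no rhs in [2,6])
  i=3: ✗ (no rhs in [3,7])
  i=4: ✗ (no rhs in [4,8])
  i=5: ✗ (no rhs in [5,9])
  i=6: ✗ (no rhs in [6,10])
  i=7: ✗ (no rhs in [7,11])
Positions where it holds: {} → 0.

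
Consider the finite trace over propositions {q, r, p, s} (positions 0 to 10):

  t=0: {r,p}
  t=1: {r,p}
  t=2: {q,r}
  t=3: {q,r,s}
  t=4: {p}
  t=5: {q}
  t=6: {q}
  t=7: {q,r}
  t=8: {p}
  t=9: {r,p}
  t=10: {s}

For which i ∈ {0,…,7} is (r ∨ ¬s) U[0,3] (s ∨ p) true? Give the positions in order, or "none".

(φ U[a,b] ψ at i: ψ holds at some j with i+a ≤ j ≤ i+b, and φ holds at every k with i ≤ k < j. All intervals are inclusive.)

0, 1, 2, 3, 4, 5, 6, 7

Evaluate at each i in [0,7]:
  i=0: ✓ (rhs at j=0)
  i=1: ✓ (rhs at j=1)
  i=2: ✓ (rhs at j=3; lhs holds on [2,2])
  i=3: ✓ (rhs at j=3)
  i=4: ✓ (rhs at j=4)
  i=5: ✓ (rhs at j=8; lhs holds on [5,7])
  i=6: ✓ (rhs at j=8; lhs holds on [6,7])
  i=7: ✓ (rhs at j=8; lhs holds on [7,7])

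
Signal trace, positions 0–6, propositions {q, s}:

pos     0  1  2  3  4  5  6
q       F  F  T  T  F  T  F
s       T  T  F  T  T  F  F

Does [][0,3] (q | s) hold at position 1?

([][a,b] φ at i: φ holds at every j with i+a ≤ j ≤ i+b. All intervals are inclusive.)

Check (q | s) at every j in [1,4]:
  j=1: true
  j=2: true
  j=3: true
  j=4: true
All positions satisfy it → formula holds.

Yes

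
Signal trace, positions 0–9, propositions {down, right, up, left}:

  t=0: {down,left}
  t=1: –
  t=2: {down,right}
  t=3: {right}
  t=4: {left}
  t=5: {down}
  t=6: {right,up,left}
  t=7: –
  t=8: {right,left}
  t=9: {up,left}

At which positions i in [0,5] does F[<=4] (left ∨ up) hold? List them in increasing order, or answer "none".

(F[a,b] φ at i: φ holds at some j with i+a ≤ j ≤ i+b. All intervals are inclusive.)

Evaluate at each i in [0,5]:
  i=0: ✓ (witness j=0)
  i=1: ✓ (witness j=4)
  i=2: ✓ (witness j=4)
  i=3: ✓ (witness j=4)
  i=4: ✓ (witness j=4)
  i=5: ✓ (witness j=6)

0, 1, 2, 3, 4, 5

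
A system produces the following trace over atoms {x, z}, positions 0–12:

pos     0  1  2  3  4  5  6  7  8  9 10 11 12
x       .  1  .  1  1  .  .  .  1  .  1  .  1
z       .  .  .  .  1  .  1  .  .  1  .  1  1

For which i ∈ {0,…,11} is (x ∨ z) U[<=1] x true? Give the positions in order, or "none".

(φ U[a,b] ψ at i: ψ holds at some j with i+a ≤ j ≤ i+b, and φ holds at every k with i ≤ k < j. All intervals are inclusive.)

Evaluate at each i in [0,11]:
  i=0: ✗ (lhs fails at k=0 before rhs at j=1)
  i=1: ✓ (rhs at j=1)
  i=2: ✗ (lhs fails at k=2 before rhs at j=3)
  i=3: ✓ (rhs at j=3)
  i=4: ✓ (rhs at j=4)
  i=5: ✗ (no rhs in [5,6])
  i=6: ✗ (no rhs in [6,7])
  i=7: ✗ (lhs fails at k=7 before rhs at j=8)
  i=8: ✓ (rhs at j=8)
  i=9: ✓ (rhs at j=10; lhs holds on [9,9])
  i=10: ✓ (rhs at j=10)
  i=11: ✓ (rhs at j=12; lhs holds on [11,11])

1, 3, 4, 8, 9, 10, 11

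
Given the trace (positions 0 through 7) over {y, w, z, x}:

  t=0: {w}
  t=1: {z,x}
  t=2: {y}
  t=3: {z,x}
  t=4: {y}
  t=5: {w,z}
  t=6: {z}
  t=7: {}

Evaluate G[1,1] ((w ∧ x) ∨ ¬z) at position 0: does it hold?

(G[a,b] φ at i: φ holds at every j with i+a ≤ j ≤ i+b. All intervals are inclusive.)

Check ((w ∧ x) ∨ ¬z) at every j in [1,1]:
  j=1: false
Fails at j=1 → formula fails.

Does not hold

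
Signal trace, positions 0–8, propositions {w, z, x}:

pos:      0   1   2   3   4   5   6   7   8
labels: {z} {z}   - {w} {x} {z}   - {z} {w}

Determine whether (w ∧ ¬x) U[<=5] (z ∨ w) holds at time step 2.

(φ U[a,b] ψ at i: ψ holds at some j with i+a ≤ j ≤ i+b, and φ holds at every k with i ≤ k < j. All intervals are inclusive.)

Does not hold

Need some j in [2,7] with (z ∨ w), and (w ∧ ¬x) at every k in [2,j-1].
  j=2: (z ∨ w) false.
  j=3: (z ∨ w) holds, but (w ∧ ¬x) fails at k=2 → not this j.
  j=4: (z ∨ w) false.
  j=5: (z ∨ w) holds, but (w ∧ ¬x) fails at k=2 → not this j.
  j=6: (z ∨ w) false.
  j=7: (z ∨ w) holds, but (w ∧ ¬x) fails at k=2 → not this j.
No j in the window works → until fails.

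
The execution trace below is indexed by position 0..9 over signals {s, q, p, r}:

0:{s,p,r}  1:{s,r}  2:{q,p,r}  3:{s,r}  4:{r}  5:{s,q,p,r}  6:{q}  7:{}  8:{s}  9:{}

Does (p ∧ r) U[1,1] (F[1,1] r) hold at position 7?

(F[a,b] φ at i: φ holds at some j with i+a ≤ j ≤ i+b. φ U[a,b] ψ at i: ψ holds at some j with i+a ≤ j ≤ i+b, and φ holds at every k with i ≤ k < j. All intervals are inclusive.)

False

Need some j in [8,8] with F[1,1] r, and (p ∧ r) at every k in [7,j-1].
  j=8: F[1,1] r — fails (none in [9,9]).
No j in the window works → until fails.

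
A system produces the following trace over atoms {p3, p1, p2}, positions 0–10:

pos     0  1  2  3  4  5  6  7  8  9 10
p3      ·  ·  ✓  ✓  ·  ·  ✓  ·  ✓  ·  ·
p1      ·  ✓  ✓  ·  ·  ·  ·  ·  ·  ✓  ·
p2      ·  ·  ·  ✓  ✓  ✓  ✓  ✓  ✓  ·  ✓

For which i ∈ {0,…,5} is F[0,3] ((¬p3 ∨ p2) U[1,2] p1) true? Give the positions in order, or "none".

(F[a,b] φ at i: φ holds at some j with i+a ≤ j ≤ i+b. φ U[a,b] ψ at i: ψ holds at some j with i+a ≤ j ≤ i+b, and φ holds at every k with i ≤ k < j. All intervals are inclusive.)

Evaluate at each i in [0,5]:
  i=0: ✓ (witness j=0)
  i=1: ✓ (witness j=1)
  i=2: ✗ (none in [2,5])
  i=3: ✗ (none in [3,6])
  i=4: ✓ (witness j=7)
  i=5: ✓ (witness j=7)

0, 1, 4, 5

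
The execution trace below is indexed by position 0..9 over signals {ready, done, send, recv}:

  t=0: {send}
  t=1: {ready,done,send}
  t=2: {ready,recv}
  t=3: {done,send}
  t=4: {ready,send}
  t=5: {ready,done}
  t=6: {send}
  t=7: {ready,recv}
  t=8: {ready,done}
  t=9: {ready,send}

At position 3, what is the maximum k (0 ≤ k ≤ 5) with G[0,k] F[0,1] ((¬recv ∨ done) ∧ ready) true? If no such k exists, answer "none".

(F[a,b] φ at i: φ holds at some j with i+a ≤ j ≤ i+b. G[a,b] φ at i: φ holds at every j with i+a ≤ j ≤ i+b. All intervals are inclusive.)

F[0,1] ((¬recv ∨ done) ∧ ready) must hold from j=3 onward; find where it first fails.
  j=3: holds
  j=4: holds
  j=5: holds
  j=6: fails
Holds on [3,5], so largest k = 2.

2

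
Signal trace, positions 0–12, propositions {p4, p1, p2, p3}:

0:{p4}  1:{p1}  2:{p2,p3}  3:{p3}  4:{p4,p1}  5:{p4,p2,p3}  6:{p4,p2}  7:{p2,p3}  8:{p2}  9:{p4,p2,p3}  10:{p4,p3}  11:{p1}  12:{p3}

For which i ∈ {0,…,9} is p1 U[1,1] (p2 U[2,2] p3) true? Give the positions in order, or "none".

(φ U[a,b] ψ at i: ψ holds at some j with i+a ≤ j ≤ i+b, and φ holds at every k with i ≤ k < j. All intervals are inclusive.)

4

Evaluate at each i in [0,9]:
  i=0: ✗ (no rhs in [1,1])
  i=1: ✗ (no rhs in [2,2])
  i=2: ✗ (no rhs in [3,3])
  i=3: ✗ (no rhs in [4,4])
  i=4: ✓ (rhs at j=5; lhs holds on [4,4])
  i=5: ✗ (no rhs in [6,6])
  i=6: ✗ (lhs fails at k=6 before rhs at j=7)
  i=7: ✗ (lhs fails at k=7 before rhs at j=8)
  i=8: ✗ (no rhs in [9,9])
  i=9: ✗ (no rhs in [10,10])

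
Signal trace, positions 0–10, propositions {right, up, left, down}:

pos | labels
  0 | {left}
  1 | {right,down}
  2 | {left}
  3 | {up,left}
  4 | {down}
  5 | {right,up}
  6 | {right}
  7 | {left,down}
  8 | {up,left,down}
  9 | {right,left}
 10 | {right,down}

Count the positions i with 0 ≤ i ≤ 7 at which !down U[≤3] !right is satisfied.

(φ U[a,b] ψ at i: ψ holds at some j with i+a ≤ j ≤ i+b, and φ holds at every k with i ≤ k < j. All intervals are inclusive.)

7

Evaluate at each i in [0,7]:
  i=0: ✓ (rhs at j=0)
  i=1: ✗ (lhs fails at k=1 before rhs at j=2)
  i=2: ✓ (rhs at j=2)
  i=3: ✓ (rhs at j=3)
  i=4: ✓ (rhs at j=4)
  i=5: ✓ (rhs at j=7; lhs holds on [5,6])
  i=6: ✓ (rhs at j=7; lhs holds on [6,6])
  i=7: ✓ (rhs at j=7)
Positions where it holds: {0, 2, 3, 4, 5, 6, 7} → 7.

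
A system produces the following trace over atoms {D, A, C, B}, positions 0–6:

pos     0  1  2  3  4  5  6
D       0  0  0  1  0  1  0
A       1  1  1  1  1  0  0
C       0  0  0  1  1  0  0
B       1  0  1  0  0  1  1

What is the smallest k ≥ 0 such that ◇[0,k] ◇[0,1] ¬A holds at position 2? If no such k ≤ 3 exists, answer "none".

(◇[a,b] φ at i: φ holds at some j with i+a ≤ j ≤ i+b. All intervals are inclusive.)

Scan j = 2,3,… for ◇[0,1] ¬A:
  j=2: fails
  j=3: fails
  j=4: holds
First hit at j=4, so smallest k = 4-2 = 2.

2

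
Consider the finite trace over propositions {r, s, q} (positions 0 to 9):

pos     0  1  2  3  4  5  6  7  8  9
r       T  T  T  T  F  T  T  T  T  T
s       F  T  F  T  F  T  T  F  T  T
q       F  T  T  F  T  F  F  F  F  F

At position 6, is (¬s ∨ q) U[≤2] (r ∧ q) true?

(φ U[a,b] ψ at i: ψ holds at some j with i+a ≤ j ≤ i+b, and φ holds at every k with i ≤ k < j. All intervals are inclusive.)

Need some j in [6,8] with (r ∧ q), and (¬s ∨ q) at every k in [6,j-1].
  j=6: (r ∧ q) false.
  j=7: (r ∧ q) false.
  j=8: (r ∧ q) false.
No j in the window works → until fails.

Does not hold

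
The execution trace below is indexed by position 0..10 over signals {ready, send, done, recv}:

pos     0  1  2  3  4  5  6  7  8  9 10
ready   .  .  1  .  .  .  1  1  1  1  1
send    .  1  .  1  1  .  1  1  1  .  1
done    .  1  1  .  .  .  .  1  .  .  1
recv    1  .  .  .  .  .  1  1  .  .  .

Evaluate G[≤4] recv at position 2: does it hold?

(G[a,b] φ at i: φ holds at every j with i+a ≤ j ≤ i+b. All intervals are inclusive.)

False

Check recv at every j in [2,6]:
  j=2: false
  j=3: false
  j=4: false
  j=5: false
  j=6: true
Fails at j=2 → formula fails.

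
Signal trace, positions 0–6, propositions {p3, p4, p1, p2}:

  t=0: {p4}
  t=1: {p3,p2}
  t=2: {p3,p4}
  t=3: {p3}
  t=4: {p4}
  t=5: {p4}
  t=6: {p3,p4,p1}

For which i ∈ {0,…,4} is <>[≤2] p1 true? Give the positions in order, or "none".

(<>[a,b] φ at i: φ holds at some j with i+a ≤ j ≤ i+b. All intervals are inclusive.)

Evaluate at each i in [0,4]:
  i=0: ✗ (none in [0,2])
  i=1: ✗ (none in [1,3])
  i=2: ✗ (none in [2,4])
  i=3: ✗ (none in [3,5])
  i=4: ✓ (witness j=6)

4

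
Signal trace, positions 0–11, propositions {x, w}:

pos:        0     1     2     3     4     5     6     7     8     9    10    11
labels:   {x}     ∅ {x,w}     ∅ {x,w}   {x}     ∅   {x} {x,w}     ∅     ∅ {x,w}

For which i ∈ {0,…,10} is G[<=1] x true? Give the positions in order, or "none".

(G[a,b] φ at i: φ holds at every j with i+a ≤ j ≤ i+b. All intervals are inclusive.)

Evaluate at each i in [0,10]:
  i=0: ✗ (fails at j=1)
  i=1: ✗ (fails at j=1)
  i=2: ✗ (fails at j=3)
  i=3: ✗ (fails at j=3)
  i=4: ✓ (all of [4,5])
  i=5: ✗ (fails at j=6)
  i=6: ✗ (fails at j=6)
  i=7: ✓ (all of [7,8])
  i=8: ✗ (fails at j=9)
  i=9: ✗ (fails at j=9)
  i=10: ✗ (fails at j=10)

4, 7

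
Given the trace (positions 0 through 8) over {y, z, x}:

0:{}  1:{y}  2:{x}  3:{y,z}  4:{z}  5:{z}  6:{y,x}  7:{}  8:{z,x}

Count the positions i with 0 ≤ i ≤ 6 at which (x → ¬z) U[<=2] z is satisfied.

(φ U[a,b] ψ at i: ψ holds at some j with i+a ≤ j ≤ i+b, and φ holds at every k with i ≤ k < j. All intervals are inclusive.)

6

Evaluate at each i in [0,6]:
  i=0: ✗ (no rhs in [0,2])
  i=1: ✓ (rhs at j=3; lhs holds on [1,2])
  i=2: ✓ (rhs at j=3; lhs holds on [2,2])
  i=3: ✓ (rhs at j=3)
  i=4: ✓ (rhs at j=4)
  i=5: ✓ (rhs at j=5)
  i=6: ✓ (rhs at j=8; lhs holds on [6,7])
Positions where it holds: {1, 2, 3, 4, 5, 6} → 6.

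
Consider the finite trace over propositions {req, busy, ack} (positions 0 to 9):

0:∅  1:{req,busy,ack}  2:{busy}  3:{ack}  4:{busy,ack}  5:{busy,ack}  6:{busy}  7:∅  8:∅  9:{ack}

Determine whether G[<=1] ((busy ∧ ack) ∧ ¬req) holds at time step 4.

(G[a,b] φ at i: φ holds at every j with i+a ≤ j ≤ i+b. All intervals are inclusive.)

Check ((busy ∧ ack) ∧ ¬req) at every j in [4,5]:
  j=4: true
  j=5: true
All positions satisfy it → formula holds.

Yes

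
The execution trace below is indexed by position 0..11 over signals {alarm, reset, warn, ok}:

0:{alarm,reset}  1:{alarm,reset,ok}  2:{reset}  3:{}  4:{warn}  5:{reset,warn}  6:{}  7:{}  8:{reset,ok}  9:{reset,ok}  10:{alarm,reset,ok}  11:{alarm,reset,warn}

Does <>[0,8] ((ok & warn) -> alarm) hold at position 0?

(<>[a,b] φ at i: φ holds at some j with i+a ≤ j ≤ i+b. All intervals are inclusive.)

Check ((ok & warn) -> alarm) at each j in [0,8]:
  j=0: true
  j=1: true
  j=2: true
  j=3: true
  j=4: true
  j=5: true
  j=6: true
  j=7: true
  j=8: true
Found at j=0 → formula holds.

Yes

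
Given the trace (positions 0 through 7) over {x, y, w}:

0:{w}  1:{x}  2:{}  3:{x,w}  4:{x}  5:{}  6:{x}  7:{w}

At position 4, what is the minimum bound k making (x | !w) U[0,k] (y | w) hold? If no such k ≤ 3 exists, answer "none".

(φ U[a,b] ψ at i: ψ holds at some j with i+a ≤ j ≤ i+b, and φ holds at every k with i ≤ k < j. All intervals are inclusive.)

Need earliest j ≥ 4 with (y | w), and (x | !w) at every k in [4,j-1].
  j=4: rhs fails.
  j=5: rhs fails.
  j=6: rhs fails.
  j=7: rhs holds; lhs holds on [4,6]. k = 3.

3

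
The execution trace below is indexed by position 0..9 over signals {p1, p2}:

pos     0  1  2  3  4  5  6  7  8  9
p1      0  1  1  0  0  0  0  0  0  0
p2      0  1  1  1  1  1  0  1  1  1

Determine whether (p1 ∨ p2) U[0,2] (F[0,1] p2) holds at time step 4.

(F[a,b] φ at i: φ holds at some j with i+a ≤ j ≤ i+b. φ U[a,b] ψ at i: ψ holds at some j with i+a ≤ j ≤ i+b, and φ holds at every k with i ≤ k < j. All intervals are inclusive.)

True

Need some j in [4,6] with F[0,1] p2, and (p1 ∨ p2) at every k in [4,j-1].
  j=4: F[0,1] p2 holds; no prefix to check → satisfied.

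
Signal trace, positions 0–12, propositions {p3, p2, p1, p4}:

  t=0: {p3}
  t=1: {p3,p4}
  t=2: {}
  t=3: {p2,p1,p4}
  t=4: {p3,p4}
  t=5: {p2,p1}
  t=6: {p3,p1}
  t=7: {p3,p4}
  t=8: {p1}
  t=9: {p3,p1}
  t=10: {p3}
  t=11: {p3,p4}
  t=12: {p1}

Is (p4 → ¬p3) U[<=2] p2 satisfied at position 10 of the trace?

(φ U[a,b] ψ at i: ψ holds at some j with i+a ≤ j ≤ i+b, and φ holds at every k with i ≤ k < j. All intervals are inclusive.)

False

Need some j in [10,12] with p2, and (p4 → ¬p3) at every k in [10,j-1].
  j=10: p2 false.
  j=11: p2 false.
  j=12: p2 false.
No j in the window works → until fails.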